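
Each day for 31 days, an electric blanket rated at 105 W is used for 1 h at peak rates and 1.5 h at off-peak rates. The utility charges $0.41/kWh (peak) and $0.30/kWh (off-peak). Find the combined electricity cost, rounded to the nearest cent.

Peak energy = 0.105 kW × 1 h × 31 = 3.255 kWh
Off-peak energy = 0.105 kW × 1.5 h × 31 = 4.8825 kWh
Cost = 3.255 × $0.41 + 4.8825 × $0.30 = $1.33455 + $1.46475 = $2.80

$2.80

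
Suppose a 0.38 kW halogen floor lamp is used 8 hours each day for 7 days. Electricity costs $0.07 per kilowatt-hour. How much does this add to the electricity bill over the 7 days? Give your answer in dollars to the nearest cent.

$1.49

Runtime = 8 h/day × 7 days = 56 h
Energy = 0.38 kW × 56 h = 21.28 kWh
Cost = 21.28 kWh × $0.07/kWh = $1.49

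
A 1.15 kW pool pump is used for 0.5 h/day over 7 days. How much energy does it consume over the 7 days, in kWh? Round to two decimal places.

Runtime = 0.5 h/day × 7 days = 3.5 h
Energy = 1.15 kW × 3.5 h = 4.025 kWh ≈ 4.03 kWh

4.03 kWh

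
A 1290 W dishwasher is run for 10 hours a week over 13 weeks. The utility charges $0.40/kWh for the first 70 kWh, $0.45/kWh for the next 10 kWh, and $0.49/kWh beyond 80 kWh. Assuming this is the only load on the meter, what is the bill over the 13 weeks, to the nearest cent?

Runtime = 10 h/week × 13 weeks = 130 h
Energy = 1.29 kW × 130 h = 167.7 kWh
Tier 1 (0–70 kWh): 70 × $0.40 = $28
Tier 2 (70–80 kWh): 10 × $0.45 = $4.5
Above 80 kWh: 87.7 × $0.49 = $42.973
Bill = $75.47

$75.47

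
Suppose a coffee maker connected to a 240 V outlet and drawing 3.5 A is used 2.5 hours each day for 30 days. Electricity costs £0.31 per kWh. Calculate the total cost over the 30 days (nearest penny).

£19.53

Power = 3.5 A × 240 V = 840 W = 0.84 kW
Runtime = 2.5 h/day × 30 days = 75 h
Energy = 0.84 kW × 75 h = 63 kWh
Cost = 63 kWh × £0.31/kWh = £19.53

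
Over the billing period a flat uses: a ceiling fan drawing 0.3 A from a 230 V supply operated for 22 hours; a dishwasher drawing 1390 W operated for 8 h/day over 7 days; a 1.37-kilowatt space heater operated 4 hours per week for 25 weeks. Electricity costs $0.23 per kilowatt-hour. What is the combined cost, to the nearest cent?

ceiling fan: Power = 0.3 A × 230 V = 69 W = 0.069 kW
ceiling fan: 0.069 kW × 22 h = 1.518 kWh
dishwasher: Runtime = 8 h/day × 7 days = 56 h
dishwasher: 1.39 kW × 56 h = 77.84 kWh
space heater: Runtime = 4 h/week × 25 weeks = 100 h
space heater: 1.37 kW × 100 h = 137 kWh
Total energy = 216.358 kWh
Cost = 216.358 × $0.23 = $49.76

$49.76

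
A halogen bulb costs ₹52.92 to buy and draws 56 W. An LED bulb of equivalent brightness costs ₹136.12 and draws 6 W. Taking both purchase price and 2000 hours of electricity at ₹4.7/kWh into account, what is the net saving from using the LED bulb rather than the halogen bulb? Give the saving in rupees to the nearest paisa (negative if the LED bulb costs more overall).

halogen bulb: ₹52.92 + (56/1000) kW × 2000 h × ₹4.7 = ₹52.92 + ₹526.4 = ₹579.32
LED bulb: ₹136.12 + (6/1000) kW × 2000 h × ₹4.7 = ₹136.12 + ₹56.4 = ₹192.52
Saving = ₹579.32 − ₹192.52 = ₹386.8

₹386.80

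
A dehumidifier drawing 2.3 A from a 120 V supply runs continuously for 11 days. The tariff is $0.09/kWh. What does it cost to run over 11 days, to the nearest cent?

$6.56

Power = 2.3 A × 120 V = 276 W = 0.276 kW
Runtime = 24 h × 11 = 264 h
Energy = 0.276 kW × 264 h = 72.864 kWh
Cost = 72.864 kWh × $0.09/kWh = $6.56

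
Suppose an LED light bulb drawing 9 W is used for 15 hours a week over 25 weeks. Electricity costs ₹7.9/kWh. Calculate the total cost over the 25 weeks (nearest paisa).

₹26.66

Runtime = 15 h/week × 25 weeks = 375 h
Energy = 0.009 kW × 375 h = 3.375 kWh
Cost = 3.375 kWh × ₹7.9/kWh = ₹26.66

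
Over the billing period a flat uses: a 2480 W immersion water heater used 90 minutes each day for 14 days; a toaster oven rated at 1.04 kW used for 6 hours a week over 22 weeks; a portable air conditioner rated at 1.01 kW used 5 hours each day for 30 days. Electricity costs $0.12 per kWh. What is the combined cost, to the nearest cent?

immersion water heater: Runtime = 90 min × 14 = 1260 min = 21 h
immersion water heater: 2.48 kW × 21 h = 52.08 kWh
toaster oven: Runtime = 6 h/week × 22 weeks = 132 h
toaster oven: 1.04 kW × 132 h = 137.28 kWh
portable air conditioner: Runtime = 5 h/day × 30 days = 150 h
portable air conditioner: 1.01 kW × 150 h = 151.5 kWh
Total energy = 340.86 kWh
Cost = 340.86 × $0.12 = $40.90

$40.90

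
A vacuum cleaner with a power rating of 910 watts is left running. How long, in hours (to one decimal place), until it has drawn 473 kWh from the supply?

519.8 h

Hours = 473 kWh ÷ 0.91 kW = 519.8 h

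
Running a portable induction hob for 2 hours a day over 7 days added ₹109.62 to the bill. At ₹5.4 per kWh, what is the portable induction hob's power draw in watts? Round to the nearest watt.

1450 W

Energy = ₹109.62 ÷ ₹5.4/kWh = 20.3 kWh
Runtime = 2 h/day × 7 days = 14 h
Power = 20.3 kWh ÷ 14 h = 1.45 kW = 1450 W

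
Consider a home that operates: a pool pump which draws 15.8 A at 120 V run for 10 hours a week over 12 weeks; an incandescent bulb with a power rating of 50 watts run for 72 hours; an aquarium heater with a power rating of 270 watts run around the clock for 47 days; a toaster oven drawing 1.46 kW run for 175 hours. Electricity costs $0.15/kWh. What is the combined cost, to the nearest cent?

pool pump: Power = 15.8 A × 120 V = 1896 W = 1.896 kW
pool pump: Runtime = 10 h/week × 12 weeks = 120 h
pool pump: 1.896 kW × 120 h = 227.52 kWh
incandescent bulb: 0.05 kW × 72 h = 3.6 kWh
aquarium heater: Runtime = 24 h × 47 = 1128 h
aquarium heater: 0.27 kW × 1128 h = 304.56 kWh
toaster oven: 1.46 kW × 175 h = 255.5 kWh
Total energy = 791.18 kWh
Cost = 791.18 × $0.15 = $118.68

$118.68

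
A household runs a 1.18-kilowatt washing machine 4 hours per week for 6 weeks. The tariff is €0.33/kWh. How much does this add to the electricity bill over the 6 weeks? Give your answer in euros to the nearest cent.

Runtime = 4 h/week × 6 weeks = 24 h
Energy = 1.18 kW × 24 h = 28.32 kWh
Cost = 28.32 kWh × €0.33/kWh = €9.35

€9.35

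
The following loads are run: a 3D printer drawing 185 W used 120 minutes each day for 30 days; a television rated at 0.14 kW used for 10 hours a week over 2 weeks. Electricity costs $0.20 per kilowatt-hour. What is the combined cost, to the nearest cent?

$2.78

3D printer: Runtime = 120 min × 30 = 3600 min = 60 h
3D printer: 0.185 kW × 60 h = 11.1 kWh
television: Runtime = 10 h/week × 2 weeks = 20 h
television: 0.14 kW × 20 h = 2.8 kWh
Total energy = 13.9 kWh
Cost = 13.9 × $0.20 = $2.78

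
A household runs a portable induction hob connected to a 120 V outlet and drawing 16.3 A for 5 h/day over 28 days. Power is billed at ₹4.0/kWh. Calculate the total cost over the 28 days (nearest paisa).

Power = 16.3 A × 120 V = 1956 W = 1.956 kW
Runtime = 5 h/day × 28 days = 140 h
Energy = 1.956 kW × 140 h = 273.84 kWh
Cost = 273.84 kWh × ₹4.0/kWh = ₹1095.36

₹1095.36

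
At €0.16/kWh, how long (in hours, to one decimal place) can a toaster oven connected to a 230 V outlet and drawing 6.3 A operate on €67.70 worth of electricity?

Power = 6.3 A × 230 V = 1449 W = 1.449 kW
Energy available = €67.70 ÷ €0.16/kWh = 423.125 kWh
Hours = 423.125 kWh ÷ 1.449 kW = 292.0 h

292.0 h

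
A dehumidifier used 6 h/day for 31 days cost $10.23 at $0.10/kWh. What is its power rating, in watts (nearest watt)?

Energy = $10.23 ÷ $0.10/kWh = 102.3 kWh
Runtime = 6 h/day × 31 days = 186 h
Power = 102.3 kWh ÷ 186 h = 0.55 kW = 550 W

550 W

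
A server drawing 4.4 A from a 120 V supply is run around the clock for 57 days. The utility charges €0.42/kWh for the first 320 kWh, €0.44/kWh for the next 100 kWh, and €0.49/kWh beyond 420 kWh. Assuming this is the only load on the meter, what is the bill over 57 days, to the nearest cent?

Power = 4.4 A × 120 V = 528 W = 0.528 kW
Runtime = 24 h × 57 = 1368 h
Energy = 0.528 kW × 1368 h = 722.304 kWh
Tier 1 (0–320 kWh): 320 × €0.42 = €134.4
Tier 2 (320–420 kWh): 100 × €0.44 = €44
Above 420 kWh: 302.304 × €0.49 = €148.12896
Bill = €326.53

€326.53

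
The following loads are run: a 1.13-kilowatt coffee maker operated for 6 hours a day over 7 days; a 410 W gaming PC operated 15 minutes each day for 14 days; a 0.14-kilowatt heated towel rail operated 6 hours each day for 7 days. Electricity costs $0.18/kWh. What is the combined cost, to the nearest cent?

coffee maker: Runtime = 6 h/day × 7 days = 42 h
coffee maker: 1.13 kW × 42 h = 47.46 kWh
gaming PC: Runtime = 15 min × 14 = 210 min = 3.5 h
gaming PC: 0.41 kW × 3.5 h = 1.435 kWh
heated towel rail: Runtime = 6 h/day × 7 days = 42 h
heated towel rail: 0.14 kW × 42 h = 5.88 kWh
Total energy = 54.775 kWh
Cost = 54.775 × $0.18 = $9.86

$9.86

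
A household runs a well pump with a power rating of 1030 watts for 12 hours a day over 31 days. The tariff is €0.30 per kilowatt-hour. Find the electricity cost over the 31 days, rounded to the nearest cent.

Runtime = 12 h/day × 31 days = 372 h
Energy = 1.03 kW × 372 h = 383.16 kWh
Cost = 383.16 kWh × €0.30/kWh = €114.95

€114.95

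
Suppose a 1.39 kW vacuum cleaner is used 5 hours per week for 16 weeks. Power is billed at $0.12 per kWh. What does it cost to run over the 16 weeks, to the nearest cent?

Runtime = 5 h/week × 16 weeks = 80 h
Energy = 1.39 kW × 80 h = 111.2 kWh
Cost = 111.2 kWh × $0.12/kWh = $13.34

$13.34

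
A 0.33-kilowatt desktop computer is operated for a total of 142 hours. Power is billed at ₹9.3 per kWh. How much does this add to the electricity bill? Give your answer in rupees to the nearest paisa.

Energy = 0.33 kW × 142 h = 46.86 kWh
Cost = 46.86 kWh × ₹9.3/kWh = ₹435.80

₹435.80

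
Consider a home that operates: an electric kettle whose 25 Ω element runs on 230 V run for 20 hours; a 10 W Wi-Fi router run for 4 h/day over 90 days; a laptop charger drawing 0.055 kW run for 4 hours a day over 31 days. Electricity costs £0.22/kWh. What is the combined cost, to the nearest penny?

£11.60

electric kettle: Power = V²/R = 230²/25 = 2116 W = 2.116 kW
electric kettle: 2.116 kW × 20 h = 42.32 kWh
Wi-Fi router: Runtime = 4 h/day × 90 days = 360 h
Wi-Fi router: 0.01 kW × 360 h = 3.6 kWh
laptop charger: Runtime = 4 h/day × 31 days = 124 h
laptop charger: 0.055 kW × 124 h = 6.82 kWh
Total energy = 52.74 kWh
Cost = 52.74 × £0.22 = £11.60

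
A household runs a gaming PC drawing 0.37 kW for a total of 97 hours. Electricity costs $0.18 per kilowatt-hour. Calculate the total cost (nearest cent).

$6.46

Energy = 0.37 kW × 97 h = 35.89 kWh
Cost = 35.89 kWh × $0.18/kWh = $6.46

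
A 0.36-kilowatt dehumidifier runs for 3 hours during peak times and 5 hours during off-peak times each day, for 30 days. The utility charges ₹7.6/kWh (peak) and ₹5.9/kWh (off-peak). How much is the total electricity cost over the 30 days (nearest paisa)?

Peak energy = 0.36 kW × 3 h × 30 = 32.4 kWh
Off-peak energy = 0.36 kW × 5 h × 30 = 54 kWh
Cost = 32.4 × ₹7.6 + 54 × ₹5.9 = ₹246.24 + ₹318.6 = ₹564.84

₹564.84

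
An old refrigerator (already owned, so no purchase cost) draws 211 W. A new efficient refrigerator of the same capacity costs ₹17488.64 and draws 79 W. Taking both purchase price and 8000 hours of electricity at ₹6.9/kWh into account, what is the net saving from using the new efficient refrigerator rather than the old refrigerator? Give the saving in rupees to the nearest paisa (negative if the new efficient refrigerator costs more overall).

-₹10202.24

old refrigerator: ₹0.00 + (211/1000) kW × 8000 h × ₹6.9 = ₹0.00 + ₹11647.2 = ₹11647.2
new efficient refrigerator: ₹17488.64 + (79/1000) kW × 8000 h × ₹6.9 = ₹17488.64 + ₹4360.8 = ₹21849.44
Saving = ₹11647.2 − ₹21849.44 = −₹10202.24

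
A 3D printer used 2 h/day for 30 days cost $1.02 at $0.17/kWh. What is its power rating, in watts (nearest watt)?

100 W

Energy = $1.02 ÷ $0.17/kWh = 6 kWh
Runtime = 2 h/day × 30 days = 60 h
Power = 6 kWh ÷ 60 h = 0.1 kW = 100 W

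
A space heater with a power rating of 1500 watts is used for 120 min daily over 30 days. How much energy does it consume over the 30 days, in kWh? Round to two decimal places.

Runtime = 120 min × 30 = 3600 min = 60 h
Energy = 1.5 kW × 60 h = 90 kWh

90.00 kWh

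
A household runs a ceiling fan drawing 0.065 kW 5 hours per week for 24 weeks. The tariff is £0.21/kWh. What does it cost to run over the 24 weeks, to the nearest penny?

£1.64

Runtime = 5 h/week × 24 weeks = 120 h
Energy = 0.065 kW × 120 h = 7.8 kWh
Cost = 7.8 kWh × £0.21/kWh = £1.64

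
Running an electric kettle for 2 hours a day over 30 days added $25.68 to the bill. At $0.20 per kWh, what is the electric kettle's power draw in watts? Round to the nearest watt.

Energy = $25.68 ÷ $0.20/kWh = 128.4 kWh
Runtime = 2 h/day × 30 days = 60 h
Power = 128.4 kWh ÷ 60 h = 2.14 kW = 2140 W

2140 W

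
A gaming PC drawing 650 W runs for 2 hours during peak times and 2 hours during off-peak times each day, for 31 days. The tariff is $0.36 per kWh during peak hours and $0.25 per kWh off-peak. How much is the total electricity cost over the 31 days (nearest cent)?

Peak energy = 0.65 kW × 2 h × 31 = 40.3 kWh
Off-peak energy = 0.65 kW × 2 h × 31 = 40.3 kWh
Cost = 40.3 × $0.36 + 40.3 × $0.25 = $14.508 + $10.075 = $24.58

$24.58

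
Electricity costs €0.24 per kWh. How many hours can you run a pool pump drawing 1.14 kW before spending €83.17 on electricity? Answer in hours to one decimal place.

Energy available = €83.17 ÷ €0.24/kWh = 346.5417 kWh
Hours = 346.5417 kWh ÷ 1.14 kW = 304.0 h

304.0 h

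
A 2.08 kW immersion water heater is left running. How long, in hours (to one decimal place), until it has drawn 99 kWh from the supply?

47.6 h

Hours = 99 kWh ÷ 2.08 kW = 47.6 h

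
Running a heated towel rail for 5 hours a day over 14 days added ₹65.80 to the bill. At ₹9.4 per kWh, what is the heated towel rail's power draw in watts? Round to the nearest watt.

100 W

Energy = ₹65.80 ÷ ₹9.4/kWh = 7 kWh
Runtime = 5 h/day × 14 days = 70 h
Power = 7 kWh ÷ 70 h = 0.1 kW = 100 W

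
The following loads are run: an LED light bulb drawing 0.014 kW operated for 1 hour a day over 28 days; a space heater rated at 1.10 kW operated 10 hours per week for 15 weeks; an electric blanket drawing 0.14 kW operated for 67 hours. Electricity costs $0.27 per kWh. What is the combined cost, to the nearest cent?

LED light bulb: Runtime = 1 h/day × 28 days = 28 h
LED light bulb: 0.014 kW × 28 h = 0.392 kWh
space heater: Runtime = 10 h/week × 15 weeks = 150 h
space heater: 1.1 kW × 150 h = 165 kWh
electric blanket: 0.14 kW × 67 h = 9.38 kWh
Total energy = 174.772 kWh
Cost = 174.772 × $0.27 = $47.19

$47.19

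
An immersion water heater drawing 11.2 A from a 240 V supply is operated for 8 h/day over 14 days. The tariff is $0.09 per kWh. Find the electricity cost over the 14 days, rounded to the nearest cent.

$27.10

Power = 11.2 A × 240 V = 2688 W = 2.688 kW
Runtime = 8 h/day × 14 days = 112 h
Energy = 2.688 kW × 112 h = 301.056 kWh
Cost = 301.056 kWh × $0.09/kWh = $27.10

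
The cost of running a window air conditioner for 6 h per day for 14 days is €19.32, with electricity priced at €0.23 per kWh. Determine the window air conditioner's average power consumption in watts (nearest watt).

1000 W

Energy = €19.32 ÷ €0.23/kWh = 84 kWh
Runtime = 6 h/day × 14 days = 84 h
Power = 84 kWh ÷ 84 h = 1 kW = 1000 W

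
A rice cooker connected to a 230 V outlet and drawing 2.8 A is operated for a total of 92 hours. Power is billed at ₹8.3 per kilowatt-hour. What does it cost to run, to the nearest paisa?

Power = 2.8 A × 230 V = 644 W = 0.644 kW
Energy = 0.644 kW × 92 h = 59.248 kWh
Cost = 59.248 kWh × ₹8.3/kWh = ₹491.76

₹491.76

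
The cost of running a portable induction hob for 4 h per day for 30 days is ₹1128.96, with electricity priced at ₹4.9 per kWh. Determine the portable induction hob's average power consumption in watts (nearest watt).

Energy = ₹1128.96 ÷ ₹4.9/kWh = 230.4 kWh
Runtime = 4 h/day × 30 days = 120 h
Power = 230.4 kWh ÷ 120 h = 1.92 kW = 1920 W

1920 W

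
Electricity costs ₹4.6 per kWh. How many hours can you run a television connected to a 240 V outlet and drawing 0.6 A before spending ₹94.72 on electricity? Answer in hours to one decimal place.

Power = 0.6 A × 240 V = 144 W = 0.144 kW
Energy available = ₹94.72 ÷ ₹4.6/kWh = 20.5913 kWh
Hours = 20.5913 kWh ÷ 0.144 kW = 143.0 h

143.0 h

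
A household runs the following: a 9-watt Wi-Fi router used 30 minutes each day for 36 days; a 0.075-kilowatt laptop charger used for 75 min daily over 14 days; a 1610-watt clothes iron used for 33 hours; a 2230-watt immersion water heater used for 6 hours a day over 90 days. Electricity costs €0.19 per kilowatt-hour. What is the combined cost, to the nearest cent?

Wi-Fi router: Runtime = 30 min × 36 = 1080 min = 18 h
Wi-Fi router: 0.009 kW × 18 h = 0.162 kWh
laptop charger: Runtime = 75 min × 14 = 1050 min = 17.5 h
laptop charger: 0.075 kW × 17.5 h = 1.3125 kWh
clothes iron: 1.61 kW × 33 h = 53.13 kWh
immersion water heater: Runtime = 6 h/day × 90 days = 540 h
immersion water heater: 2.23 kW × 540 h = 1204.2 kWh
Total energy = 1258.8045 kWh
Cost = 1258.8045 × €0.19 = €239.17

€239.17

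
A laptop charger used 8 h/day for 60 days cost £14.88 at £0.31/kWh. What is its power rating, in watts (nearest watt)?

100 W

Energy = £14.88 ÷ £0.31/kWh = 48 kWh
Runtime = 8 h/day × 60 days = 480 h
Power = 48 kWh ÷ 480 h = 0.1 kW = 100 W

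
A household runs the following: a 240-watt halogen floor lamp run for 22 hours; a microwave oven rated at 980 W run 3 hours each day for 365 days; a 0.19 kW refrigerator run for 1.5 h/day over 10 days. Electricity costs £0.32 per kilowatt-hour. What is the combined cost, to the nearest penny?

£345.99

halogen floor lamp: 0.24 kW × 22 h = 5.28 kWh
microwave oven: Runtime = 3 h/day × 365 days = 1095 h
microwave oven: 0.98 kW × 1095 h = 1073.1 kWh
refrigerator: Runtime = 1.5 h/day × 10 days = 15 h
refrigerator: 0.19 kW × 15 h = 2.85 kWh
Total energy = 1081.23 kWh
Cost = 1081.23 × £0.32 = £345.99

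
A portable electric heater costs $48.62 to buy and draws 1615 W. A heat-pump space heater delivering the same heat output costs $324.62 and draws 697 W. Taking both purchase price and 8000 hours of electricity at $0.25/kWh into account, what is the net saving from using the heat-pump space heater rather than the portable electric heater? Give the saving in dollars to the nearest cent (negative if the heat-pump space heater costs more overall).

$1560.00

portable electric heater: $48.62 + (1615/1000) kW × 8000 h × $0.25 = $48.62 + $3230 = $3278.62
heat-pump space heater: $324.62 + (697/1000) kW × 8000 h × $0.25 = $324.62 + $1394 = $1718.62
Saving = $3278.62 − $1718.62 = $1560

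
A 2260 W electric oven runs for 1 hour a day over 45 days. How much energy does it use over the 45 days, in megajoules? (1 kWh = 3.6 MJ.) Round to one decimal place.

Runtime = 1 h/day × 45 days = 45 h
Energy = 2.26 kW × 45 h = 101.7 kWh
= 101.7 × 3.6 MJ = 366.1 MJ

366.1 MJ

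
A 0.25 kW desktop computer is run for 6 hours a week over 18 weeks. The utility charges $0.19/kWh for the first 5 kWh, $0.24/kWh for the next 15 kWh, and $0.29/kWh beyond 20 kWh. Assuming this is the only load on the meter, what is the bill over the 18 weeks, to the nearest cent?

$6.58

Runtime = 6 h/week × 18 weeks = 108 h
Energy = 0.25 kW × 108 h = 27 kWh
Tier 1 (0–5 kWh): 5 × $0.19 = $0.95
Tier 2 (5–20 kWh): 15 × $0.24 = $3.6
Above 20 kWh: 7 × $0.29 = $2.03
Bill = $6.58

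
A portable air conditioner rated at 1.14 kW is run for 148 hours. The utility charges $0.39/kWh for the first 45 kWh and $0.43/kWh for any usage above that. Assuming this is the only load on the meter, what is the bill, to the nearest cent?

$70.75

Energy = 1.14 kW × 148 h = 168.72 kWh
Tier 1 (0–45 kWh): 45 × $0.39 = $17.55
Above 45 kWh: 123.72 × $0.43 = $53.1996
Bill = $70.75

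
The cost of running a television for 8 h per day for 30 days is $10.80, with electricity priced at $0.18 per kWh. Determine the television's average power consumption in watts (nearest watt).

Energy = $10.80 ÷ $0.18/kWh = 60 kWh
Runtime = 8 h/day × 30 days = 240 h
Power = 60 kWh ÷ 240 h = 0.25 kW = 250 W

250 W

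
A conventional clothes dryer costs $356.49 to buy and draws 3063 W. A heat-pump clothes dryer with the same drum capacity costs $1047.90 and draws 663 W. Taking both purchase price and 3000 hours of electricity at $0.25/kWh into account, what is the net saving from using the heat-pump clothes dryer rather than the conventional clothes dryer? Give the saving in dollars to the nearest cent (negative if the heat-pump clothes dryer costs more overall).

conventional clothes dryer: $356.49 + (3063/1000) kW × 3000 h × $0.25 = $356.49 + $2297.25 = $2653.74
heat-pump clothes dryer: $1047.90 + (663/1000) kW × 3000 h × $0.25 = $1047.90 + $497.25 = $1545.15
Saving = $2653.74 − $1545.15 = $1108.59

$1108.59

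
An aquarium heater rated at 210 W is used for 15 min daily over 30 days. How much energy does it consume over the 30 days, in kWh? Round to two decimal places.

Runtime = 15 min × 30 = 450 min = 7.5 h
Energy = 0.21 kW × 7.5 h = 1.575 kWh ≈ 1.58 kWh

1.58 kWh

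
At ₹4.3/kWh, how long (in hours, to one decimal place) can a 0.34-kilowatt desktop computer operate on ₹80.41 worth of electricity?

55.0 h

Energy available = ₹80.41 ÷ ₹4.3/kWh = 18.7 kWh
Hours = 18.7 kWh ÷ 0.34 kW = 55.0 h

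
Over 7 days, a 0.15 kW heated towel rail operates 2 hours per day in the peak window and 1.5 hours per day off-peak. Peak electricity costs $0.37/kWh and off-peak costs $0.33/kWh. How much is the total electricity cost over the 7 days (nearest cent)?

Peak energy = 0.15 kW × 2 h × 7 = 2.1 kWh
Off-peak energy = 0.15 kW × 1.5 h × 7 = 1.575 kWh
Cost = 2.1 × $0.37 + 1.575 × $0.33 = $0.777 + $0.51975 = $1.30

$1.30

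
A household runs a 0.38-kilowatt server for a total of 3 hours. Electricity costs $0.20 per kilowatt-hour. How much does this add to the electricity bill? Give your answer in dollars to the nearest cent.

$0.23

Energy = 0.38 kW × 3 h = 1.14 kWh
Cost = 1.14 kWh × $0.20/kWh = $0.23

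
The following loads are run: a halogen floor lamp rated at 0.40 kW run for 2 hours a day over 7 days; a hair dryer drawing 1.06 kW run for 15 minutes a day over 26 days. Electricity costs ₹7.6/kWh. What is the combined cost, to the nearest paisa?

halogen floor lamp: Runtime = 2 h/day × 7 days = 14 h
halogen floor lamp: 0.4 kW × 14 h = 5.6 kWh
hair dryer: Runtime = 15 min × 26 = 390 min = 6.5 h
hair dryer: 1.06 kW × 6.5 h = 6.89 kWh
Total energy = 12.49 kWh
Cost = 12.49 × ₹7.6 = ₹94.92

₹94.92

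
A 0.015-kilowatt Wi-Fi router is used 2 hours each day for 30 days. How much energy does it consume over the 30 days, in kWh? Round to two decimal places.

Runtime = 2 h/day × 30 days = 60 h
Energy = 0.015 kW × 60 h = 0.9 kWh

0.90 kWh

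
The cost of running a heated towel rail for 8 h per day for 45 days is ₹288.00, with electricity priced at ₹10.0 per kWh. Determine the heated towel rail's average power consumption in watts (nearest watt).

80 W

Energy = ₹288.00 ÷ ₹10.0/kWh = 28.8 kWh
Runtime = 8 h/day × 45 days = 360 h
Power = 28.8 kWh ÷ 360 h = 0.08 kW = 80 W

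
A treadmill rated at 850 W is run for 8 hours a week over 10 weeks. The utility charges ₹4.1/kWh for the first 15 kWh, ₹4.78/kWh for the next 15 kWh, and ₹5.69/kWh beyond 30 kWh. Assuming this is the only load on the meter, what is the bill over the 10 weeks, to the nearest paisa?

₹349.42

Runtime = 8 h/week × 10 weeks = 80 h
Energy = 0.85 kW × 80 h = 68 kWh
Tier 1 (0–15 kWh): 15 × ₹4.1 = ₹61.5
Tier 2 (15–30 kWh): 15 × ₹4.78 = ₹71.7
Above 30 kWh: 38 × ₹5.69 = ₹216.22
Bill = ₹349.42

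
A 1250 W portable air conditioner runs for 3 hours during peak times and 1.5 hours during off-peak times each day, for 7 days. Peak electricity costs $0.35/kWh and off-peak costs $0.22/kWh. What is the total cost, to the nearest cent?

Peak energy = 1.25 kW × 3 h × 7 = 26.25 kWh
Off-peak energy = 1.25 kW × 1.5 h × 7 = 13.125 kWh
Cost = 26.25 × $0.35 + 13.125 × $0.22 = $9.1875 + $2.8875 = $12.08

$12.08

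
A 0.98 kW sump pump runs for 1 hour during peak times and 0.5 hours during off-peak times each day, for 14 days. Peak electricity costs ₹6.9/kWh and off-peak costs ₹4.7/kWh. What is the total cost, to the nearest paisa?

₹126.91

Peak energy = 0.98 kW × 1 h × 14 = 13.72 kWh
Off-peak energy = 0.98 kW × 0.5 h × 14 = 6.86 kWh
Cost = 13.72 × ₹6.9 + 6.86 × ₹4.7 = ₹94.668 + ₹32.242 = ₹126.91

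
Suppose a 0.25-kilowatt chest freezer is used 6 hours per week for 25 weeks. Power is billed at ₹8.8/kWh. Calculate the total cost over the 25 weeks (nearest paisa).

₹330.00

Runtime = 6 h/week × 25 weeks = 150 h
Energy = 0.25 kW × 150 h = 37.5 kWh
Cost = 37.5 kWh × ₹8.8/kWh = ₹330.00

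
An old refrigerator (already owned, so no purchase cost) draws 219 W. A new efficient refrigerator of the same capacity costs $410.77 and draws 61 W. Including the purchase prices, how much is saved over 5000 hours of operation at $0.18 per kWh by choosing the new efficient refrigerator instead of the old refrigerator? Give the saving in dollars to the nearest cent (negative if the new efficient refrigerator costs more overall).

-$268.57

old refrigerator: $0.00 + (219/1000) kW × 5000 h × $0.18 = $0.00 + $197.1 = $197.1
new efficient refrigerator: $410.77 + (61/1000) kW × 5000 h × $0.18 = $410.77 + $54.9 = $465.67
Saving = $197.1 − $465.67 = −$268.57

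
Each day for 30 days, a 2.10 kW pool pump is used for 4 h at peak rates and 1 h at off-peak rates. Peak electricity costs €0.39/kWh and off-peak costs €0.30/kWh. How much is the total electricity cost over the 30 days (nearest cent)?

Peak energy = 2.1 kW × 4 h × 30 = 252 kWh
Off-peak energy = 2.1 kW × 1 h × 30 = 63 kWh
Cost = 252 × €0.39 + 63 × €0.30 = €98.28 + €18.9 = €117.18

€117.18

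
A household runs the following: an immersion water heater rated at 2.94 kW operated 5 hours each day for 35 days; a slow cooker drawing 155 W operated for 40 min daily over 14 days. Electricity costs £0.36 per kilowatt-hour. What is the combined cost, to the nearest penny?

£185.74

immersion water heater: Runtime = 5 h/day × 35 days = 175 h
immersion water heater: 2.94 kW × 175 h = 514.5 kWh
slow cooker: Runtime = 40 min × 14 = 560 min = 9.333333… h
slow cooker: 0.155 kW × 9.333333… h = 1.446666… kWh
Total energy = 515.946666… kWh
Cost = 515.946666… × £0.36 = £185.74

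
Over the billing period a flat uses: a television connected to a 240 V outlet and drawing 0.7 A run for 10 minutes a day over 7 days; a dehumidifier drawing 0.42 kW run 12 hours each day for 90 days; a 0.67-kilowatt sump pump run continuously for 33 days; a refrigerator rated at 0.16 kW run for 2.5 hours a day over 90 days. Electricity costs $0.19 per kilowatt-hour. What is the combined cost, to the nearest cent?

television: Power = 0.7 A × 240 V = 168 W = 0.168 kW
television: Runtime = 10 min × 7 = 70 min = 1.166666… h
television: 0.168 kW × 1.166666… h = 0.196 kWh
dehumidifier: Runtime = 12 h/day × 90 days = 1080 h
dehumidifier: 0.42 kW × 1080 h = 453.6 kWh
sump pump: Runtime = 24 h × 33 = 792 h
sump pump: 0.67 kW × 792 h = 530.64 kWh
refrigerator: Runtime = 2.5 h/day × 90 days = 225 h
refrigerator: 0.16 kW × 225 h = 36 kWh
Total energy = 1020.436 kWh
Cost = 1020.436 × $0.19 = $193.88

$193.88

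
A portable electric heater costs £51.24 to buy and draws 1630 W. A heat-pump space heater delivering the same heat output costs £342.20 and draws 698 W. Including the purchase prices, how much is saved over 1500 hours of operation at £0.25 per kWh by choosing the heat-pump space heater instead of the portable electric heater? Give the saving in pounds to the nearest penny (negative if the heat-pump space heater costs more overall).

£58.54

portable electric heater: £51.24 + (1630/1000) kW × 1500 h × £0.25 = £51.24 + £611.25 = £662.49
heat-pump space heater: £342.20 + (698/1000) kW × 1500 h × £0.25 = £342.20 + £261.75 = £603.95
Saving = £662.49 − £603.95 = £58.54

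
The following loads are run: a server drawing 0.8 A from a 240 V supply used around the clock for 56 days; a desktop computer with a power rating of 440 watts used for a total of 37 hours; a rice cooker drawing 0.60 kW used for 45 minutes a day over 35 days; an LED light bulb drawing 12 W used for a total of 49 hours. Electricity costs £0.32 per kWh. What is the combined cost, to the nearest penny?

server: Power = 0.8 A × 240 V = 192 W = 0.192 kW
server: Runtime = 24 h × 56 = 1344 h
server: 0.192 kW × 1344 h = 258.048 kWh
desktop computer: 0.44 kW × 37 h = 16.28 kWh
rice cooker: Runtime = 45 min × 35 = 1575 min = 26.25 h
rice cooker: 0.6 kW × 26.25 h = 15.75 kWh
LED light bulb: 0.012 kW × 49 h = 0.588 kWh
Total energy = 290.666 kWh
Cost = 290.666 × £0.32 = £93.01

£93.01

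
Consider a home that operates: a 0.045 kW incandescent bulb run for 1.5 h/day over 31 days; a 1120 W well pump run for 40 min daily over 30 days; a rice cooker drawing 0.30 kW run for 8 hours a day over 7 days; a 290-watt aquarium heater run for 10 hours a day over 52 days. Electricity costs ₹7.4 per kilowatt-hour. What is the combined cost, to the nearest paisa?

incandescent bulb: Runtime = 1.5 h/day × 31 days = 46.5 h
incandescent bulb: 0.045 kW × 46.5 h = 2.0925 kWh
well pump: Runtime = 40 min × 30 = 1200 min = 20 h
well pump: 1.12 kW × 20 h = 22.4 kWh
rice cooker: Runtime = 8 h/day × 7 days = 56 h
rice cooker: 0.3 kW × 56 h = 16.8 kWh
aquarium heater: Runtime = 10 h/day × 52 days = 520 h
aquarium heater: 0.29 kW × 520 h = 150.8 kWh
Total energy = 192.0925 kWh
Cost = 192.0925 × ₹7.4 = ₹1421.48

₹1421.48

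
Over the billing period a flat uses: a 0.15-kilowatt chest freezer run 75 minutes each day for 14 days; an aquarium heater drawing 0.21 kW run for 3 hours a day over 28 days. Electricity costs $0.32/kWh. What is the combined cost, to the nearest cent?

chest freezer: Runtime = 75 min × 14 = 1050 min = 17.5 h
chest freezer: 0.15 kW × 17.5 h = 2.625 kWh
aquarium heater: Runtime = 3 h/day × 28 days = 84 h
aquarium heater: 0.21 kW × 84 h = 17.64 kWh
Total energy = 20.265 kWh
Cost = 20.265 × $0.32 = $6.48

$6.48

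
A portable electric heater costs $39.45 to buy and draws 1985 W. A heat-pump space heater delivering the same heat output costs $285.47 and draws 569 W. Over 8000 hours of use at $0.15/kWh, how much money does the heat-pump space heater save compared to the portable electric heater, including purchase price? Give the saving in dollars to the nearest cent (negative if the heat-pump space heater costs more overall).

portable electric heater: $39.45 + (1985/1000) kW × 8000 h × $0.15 = $39.45 + $2382 = $2421.45
heat-pump space heater: $285.47 + (569/1000) kW × 8000 h × $0.15 = $285.47 + $682.8 = $968.27
Saving = $2421.45 − $968.27 = $1453.18

$1453.18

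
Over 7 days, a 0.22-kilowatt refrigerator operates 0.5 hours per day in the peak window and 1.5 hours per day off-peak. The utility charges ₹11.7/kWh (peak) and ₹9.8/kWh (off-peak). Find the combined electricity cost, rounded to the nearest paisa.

₹31.65

Peak energy = 0.22 kW × 0.5 h × 7 = 0.77 kWh
Off-peak energy = 0.22 kW × 1.5 h × 7 = 2.31 kWh
Cost = 0.77 × ₹11.7 + 2.31 × ₹9.8 = ₹9.009 + ₹22.638 = ₹31.65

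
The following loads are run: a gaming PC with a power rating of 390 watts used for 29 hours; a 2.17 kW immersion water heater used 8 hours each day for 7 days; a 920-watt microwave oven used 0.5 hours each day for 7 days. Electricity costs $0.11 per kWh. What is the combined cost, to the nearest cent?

gaming PC: 0.39 kW × 29 h = 11.31 kWh
immersion water heater: Runtime = 8 h/day × 7 days = 56 h
immersion water heater: 2.17 kW × 56 h = 121.52 kWh
microwave oven: Runtime = 0.5 h/day × 7 days = 3.5 h
microwave oven: 0.92 kW × 3.5 h = 3.22 kWh
Total energy = 136.05 kWh
Cost = 136.05 × $0.11 = $14.97

$14.97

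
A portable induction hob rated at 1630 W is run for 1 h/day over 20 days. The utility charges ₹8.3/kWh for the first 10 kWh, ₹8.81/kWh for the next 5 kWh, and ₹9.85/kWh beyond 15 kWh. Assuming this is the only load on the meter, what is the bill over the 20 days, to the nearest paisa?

₹300.41

Runtime = 1 h/day × 20 days = 20 h
Energy = 1.63 kW × 20 h = 32.6 kWh
Tier 1 (0–10 kWh): 10 × ₹8.3 = ₹83
Tier 2 (10–15 kWh): 5 × ₹8.81 = ₹44.05
Above 15 kWh: 17.6 × ₹9.85 = ₹173.36
Bill = ₹300.41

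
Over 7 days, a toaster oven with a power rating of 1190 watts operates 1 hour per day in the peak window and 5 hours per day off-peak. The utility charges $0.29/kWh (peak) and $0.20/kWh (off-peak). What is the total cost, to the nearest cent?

Peak energy = 1.19 kW × 1 h × 7 = 8.33 kWh
Off-peak energy = 1.19 kW × 5 h × 7 = 41.65 kWh
Cost = 8.33 × $0.29 + 41.65 × $0.20 = $2.4157 + $8.33 = $10.75

$10.75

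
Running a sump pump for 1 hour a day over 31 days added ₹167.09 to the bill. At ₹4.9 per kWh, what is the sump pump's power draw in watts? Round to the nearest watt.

1100 W

Energy = ₹167.09 ÷ ₹4.9/kWh = 34.1 kWh
Runtime = 1 h/day × 31 days = 31 h
Power = 34.1 kWh ÷ 31 h = 1.1 kW = 1100 W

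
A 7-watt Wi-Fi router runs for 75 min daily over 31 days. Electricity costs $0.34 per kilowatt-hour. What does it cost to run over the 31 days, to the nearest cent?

$0.09

Runtime = 75 min × 31 = 2325 min = 38.75 h
Energy = 0.007 kW × 38.75 h = 0.27125 kWh
Cost = 0.27125 kWh × $0.34/kWh = $0.09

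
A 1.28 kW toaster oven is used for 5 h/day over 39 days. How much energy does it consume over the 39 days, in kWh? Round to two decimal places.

Runtime = 5 h/day × 39 days = 195 h
Energy = 1.28 kW × 195 h = 249.6 kWh

249.60 kWh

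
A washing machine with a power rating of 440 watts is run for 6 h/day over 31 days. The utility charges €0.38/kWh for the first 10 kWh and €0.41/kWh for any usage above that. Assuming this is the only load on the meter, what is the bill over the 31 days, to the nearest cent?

Runtime = 6 h/day × 31 days = 186 h
Energy = 0.44 kW × 186 h = 81.84 kWh
Tier 1 (0–10 kWh): 10 × €0.38 = €3.8
Above 10 kWh: 71.84 × €0.41 = €29.4544
Bill = €33.25

€33.25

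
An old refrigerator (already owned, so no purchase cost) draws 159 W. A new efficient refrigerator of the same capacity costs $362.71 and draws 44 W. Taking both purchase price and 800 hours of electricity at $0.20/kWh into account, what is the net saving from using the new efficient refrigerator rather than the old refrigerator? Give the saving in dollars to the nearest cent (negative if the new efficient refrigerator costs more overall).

old refrigerator: $0.00 + (159/1000) kW × 800 h × $0.20 = $0.00 + $25.44 = $25.44
new efficient refrigerator: $362.71 + (44/1000) kW × 800 h × $0.20 = $362.71 + $7.04 = $369.75
Saving = $25.44 − $369.75 = −$344.31

-$344.31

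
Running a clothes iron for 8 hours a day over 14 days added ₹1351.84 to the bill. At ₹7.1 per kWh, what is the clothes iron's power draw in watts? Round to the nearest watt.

Energy = ₹1351.84 ÷ ₹7.1/kWh = 190.4 kWh
Runtime = 8 h/day × 14 days = 112 h
Power = 190.4 kWh ÷ 112 h = 1.7 kW = 1700 W

1700 W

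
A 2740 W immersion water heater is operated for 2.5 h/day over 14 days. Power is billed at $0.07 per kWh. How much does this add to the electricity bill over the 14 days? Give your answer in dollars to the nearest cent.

Runtime = 2.5 h/day × 14 days = 35 h
Energy = 2.74 kW × 35 h = 95.9 kWh
Cost = 95.9 kWh × $0.07/kWh = $6.71

$6.71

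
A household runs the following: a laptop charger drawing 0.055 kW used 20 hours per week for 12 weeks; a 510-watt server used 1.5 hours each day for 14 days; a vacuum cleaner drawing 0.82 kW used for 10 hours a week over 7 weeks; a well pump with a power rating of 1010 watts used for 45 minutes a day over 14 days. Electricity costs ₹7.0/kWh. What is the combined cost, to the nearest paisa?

laptop charger: Runtime = 20 h/week × 12 weeks = 240 h
laptop charger: 0.055 kW × 240 h = 13.2 kWh
server: Runtime = 1.5 h/day × 14 days = 21 h
server: 0.51 kW × 21 h = 10.71 kWh
vacuum cleaner: Runtime = 10 h/week × 7 weeks = 70 h
vacuum cleaner: 0.82 kW × 70 h = 57.4 kWh
well pump: Runtime = 45 min × 14 = 630 min = 10.5 h
well pump: 1.01 kW × 10.5 h = 10.605 kWh
Total energy = 91.915 kWh
Cost = 91.915 × ₹7.0 = ₹643.41

₹643.41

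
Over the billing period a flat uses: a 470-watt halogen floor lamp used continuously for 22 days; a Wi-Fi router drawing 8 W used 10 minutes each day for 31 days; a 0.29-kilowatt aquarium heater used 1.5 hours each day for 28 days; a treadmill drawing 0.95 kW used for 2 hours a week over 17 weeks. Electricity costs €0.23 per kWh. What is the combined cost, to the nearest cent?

€67.32

halogen floor lamp: Runtime = 24 h × 22 = 528 h
halogen floor lamp: 0.47 kW × 528 h = 248.16 kWh
Wi-Fi router: Runtime = 10 min × 31 = 310 min = 5.166666… h
Wi-Fi router: 0.008 kW × 5.166666… h = 0.041333… kWh
aquarium heater: Runtime = 1.5 h/day × 28 days = 42 h
aquarium heater: 0.29 kW × 42 h = 12.18 kWh
treadmill: Runtime = 2 h/week × 17 weeks = 34 h
treadmill: 0.95 kW × 34 h = 32.3 kWh
Total energy = 292.681333… kWh
Cost = 292.681333… × €0.23 = €67.32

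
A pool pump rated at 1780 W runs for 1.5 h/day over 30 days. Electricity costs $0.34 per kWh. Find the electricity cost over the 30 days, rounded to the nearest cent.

$27.23

Runtime = 1.5 h/day × 30 days = 45 h
Energy = 1.78 kW × 45 h = 80.1 kWh
Cost = 80.1 kWh × $0.34/kWh = $27.23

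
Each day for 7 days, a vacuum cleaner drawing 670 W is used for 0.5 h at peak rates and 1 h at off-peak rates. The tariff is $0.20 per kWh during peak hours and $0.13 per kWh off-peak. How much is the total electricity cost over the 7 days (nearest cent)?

Peak energy = 0.67 kW × 0.5 h × 7 = 2.345 kWh
Off-peak energy = 0.67 kW × 1 h × 7 = 4.69 kWh
Cost = 2.345 × $0.20 + 4.69 × $0.13 = $0.469 + $0.6097 = $1.08

$1.08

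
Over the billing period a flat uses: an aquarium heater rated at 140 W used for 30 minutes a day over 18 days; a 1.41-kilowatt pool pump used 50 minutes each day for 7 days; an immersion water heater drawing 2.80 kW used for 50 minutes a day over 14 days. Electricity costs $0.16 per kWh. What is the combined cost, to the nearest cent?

aquarium heater: Runtime = 30 min × 18 = 540 min = 9 h
aquarium heater: 0.14 kW × 9 h = 1.26 kWh
pool pump: Runtime = 50 min × 7 = 350 min = 5.833333… h
pool pump: 1.41 kW × 5.833333… h = 8.225 kWh
immersion water heater: Runtime = 50 min × 14 = 700 min = 11.666666… h
immersion water heater: 2.8 kW × 11.666666… h = 32.666666… kWh
Total energy = 42.151666… kWh
Cost = 42.151666… × $0.16 = $6.74

$6.74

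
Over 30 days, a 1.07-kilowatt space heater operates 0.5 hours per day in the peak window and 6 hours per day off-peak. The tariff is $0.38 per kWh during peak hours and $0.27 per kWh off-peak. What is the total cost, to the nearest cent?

$58.10

Peak energy = 1.07 kW × 0.5 h × 30 = 16.05 kWh
Off-peak energy = 1.07 kW × 6 h × 30 = 192.6 kWh
Cost = 16.05 × $0.38 + 192.6 × $0.27 = $6.099 + $52.002 = $58.10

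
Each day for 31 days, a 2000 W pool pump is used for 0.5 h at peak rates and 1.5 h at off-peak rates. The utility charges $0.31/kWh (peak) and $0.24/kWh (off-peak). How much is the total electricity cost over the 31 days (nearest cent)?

$31.93

Peak energy = 2 kW × 0.5 h × 31 = 31 kWh
Off-peak energy = 2 kW × 1.5 h × 31 = 93 kWh
Cost = 31 × $0.31 + 93 × $0.24 = $9.61 + $22.32 = $31.93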